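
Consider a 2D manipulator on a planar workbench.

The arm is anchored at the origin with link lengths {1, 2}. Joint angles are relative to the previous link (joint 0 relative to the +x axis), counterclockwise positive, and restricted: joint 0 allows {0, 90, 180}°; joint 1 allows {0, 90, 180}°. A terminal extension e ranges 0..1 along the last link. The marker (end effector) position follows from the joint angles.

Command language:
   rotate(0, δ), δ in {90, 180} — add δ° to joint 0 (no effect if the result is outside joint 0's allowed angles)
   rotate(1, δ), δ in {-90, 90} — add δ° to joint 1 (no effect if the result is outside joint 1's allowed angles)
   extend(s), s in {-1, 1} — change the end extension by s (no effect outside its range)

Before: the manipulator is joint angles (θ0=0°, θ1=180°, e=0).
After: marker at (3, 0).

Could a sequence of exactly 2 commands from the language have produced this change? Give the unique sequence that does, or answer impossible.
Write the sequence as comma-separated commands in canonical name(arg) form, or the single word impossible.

begin: joint angles (θ0=0°, θ1=180°, e=0)
step 1 (rotate(1, -90)): joint angles (θ0=0°, θ1=90°, e=0)
step 2 (rotate(1, -90)): joint angles (θ0=0°, θ1=0°, e=0)
all 36 alternatives checked — unique.

rotate(1, -90), rotate(1, -90)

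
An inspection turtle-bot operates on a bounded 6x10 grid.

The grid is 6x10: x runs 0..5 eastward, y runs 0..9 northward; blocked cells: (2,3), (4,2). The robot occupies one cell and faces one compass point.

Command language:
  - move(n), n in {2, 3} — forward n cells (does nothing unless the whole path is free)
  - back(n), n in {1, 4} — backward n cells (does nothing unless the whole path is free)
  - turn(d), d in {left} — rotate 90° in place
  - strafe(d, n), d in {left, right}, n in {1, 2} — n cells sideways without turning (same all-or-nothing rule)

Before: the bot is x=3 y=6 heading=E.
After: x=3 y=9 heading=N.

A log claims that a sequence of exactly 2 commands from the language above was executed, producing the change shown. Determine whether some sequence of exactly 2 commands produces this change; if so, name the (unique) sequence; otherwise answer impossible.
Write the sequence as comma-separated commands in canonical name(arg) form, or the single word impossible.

key: position moved to (3,9) AND the heading swung to N — translation plus rotation needed
from: x=3 y=6 heading=E
t=1 turn(left) ⇒ x=3 y=6 heading=N
t=2 move(3) ⇒ x=3 y=9 heading=N
no rival 2-sequence matches.

turn(left), move(3)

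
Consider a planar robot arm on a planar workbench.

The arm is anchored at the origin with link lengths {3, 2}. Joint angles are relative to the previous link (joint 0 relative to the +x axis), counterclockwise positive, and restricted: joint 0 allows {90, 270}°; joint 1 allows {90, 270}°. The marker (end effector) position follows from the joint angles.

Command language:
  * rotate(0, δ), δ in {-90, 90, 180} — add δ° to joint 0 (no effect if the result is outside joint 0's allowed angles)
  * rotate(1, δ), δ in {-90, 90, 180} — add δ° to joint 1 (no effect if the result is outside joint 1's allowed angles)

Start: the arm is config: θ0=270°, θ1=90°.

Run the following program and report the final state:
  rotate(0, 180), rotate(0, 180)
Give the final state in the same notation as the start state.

config: θ0=270°, θ1=90°

start: config: θ0=270°, θ1=90°
t=1 rotate(0, 180) ⇒ config: θ0=90°, θ1=90°
t=2 rotate(0, 180) ⇒ config: θ0=270°, θ1=90°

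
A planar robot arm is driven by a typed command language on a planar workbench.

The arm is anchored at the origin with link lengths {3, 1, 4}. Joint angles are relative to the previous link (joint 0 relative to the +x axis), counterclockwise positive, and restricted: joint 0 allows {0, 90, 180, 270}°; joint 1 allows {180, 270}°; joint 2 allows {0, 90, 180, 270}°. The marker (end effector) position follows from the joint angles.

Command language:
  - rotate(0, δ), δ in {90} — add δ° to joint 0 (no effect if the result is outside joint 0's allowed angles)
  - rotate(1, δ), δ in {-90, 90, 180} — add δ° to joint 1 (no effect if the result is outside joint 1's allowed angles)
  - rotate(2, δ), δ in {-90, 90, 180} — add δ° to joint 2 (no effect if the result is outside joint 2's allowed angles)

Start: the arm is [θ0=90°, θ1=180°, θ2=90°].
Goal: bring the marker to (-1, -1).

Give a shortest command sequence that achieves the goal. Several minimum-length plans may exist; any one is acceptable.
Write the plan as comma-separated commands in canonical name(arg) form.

from: [θ0=90°, θ1=180°, θ2=90°]
1. rotate(1, 90) → [θ0=90°, θ1=270°, θ2=90°]
2. rotate(0, 90) → [θ0=180°, θ1=270°, θ2=90°]
3. rotate(0, 90) → [θ0=270°, θ1=270°, θ2=90°]
4. rotate(0, 90) → [θ0=0°, θ1=270°, θ2=90°]
5. rotate(2, 180) → [θ0=0°, θ1=270°, θ2=270°]
no 4-step plan works, so 5 is optimal.

rotate(1, 90), rotate(0, 90), rotate(0, 90), rotate(0, 90), rotate(2, 180)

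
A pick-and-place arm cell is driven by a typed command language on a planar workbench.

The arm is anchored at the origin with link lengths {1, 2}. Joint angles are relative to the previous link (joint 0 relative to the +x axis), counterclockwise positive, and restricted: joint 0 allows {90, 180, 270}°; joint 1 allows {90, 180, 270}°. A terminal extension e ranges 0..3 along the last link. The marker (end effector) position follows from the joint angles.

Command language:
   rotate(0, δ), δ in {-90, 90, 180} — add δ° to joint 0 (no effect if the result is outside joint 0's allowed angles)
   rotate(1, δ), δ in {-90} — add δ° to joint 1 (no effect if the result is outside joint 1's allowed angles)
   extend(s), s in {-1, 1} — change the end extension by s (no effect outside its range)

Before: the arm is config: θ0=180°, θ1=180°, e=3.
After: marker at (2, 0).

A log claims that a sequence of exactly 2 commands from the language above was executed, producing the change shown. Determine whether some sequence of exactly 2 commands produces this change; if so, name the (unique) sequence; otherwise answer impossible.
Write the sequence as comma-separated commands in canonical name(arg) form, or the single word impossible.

extend(-1), extend(-1)

from: config: θ0=180°, θ1=180°, e=3
step 1 (extend(-1)): config: θ0=180°, θ1=180°, e=2
step 2 (extend(-1)): config: θ0=180°, θ1=180°, e=1
uniquely the one of 36 2-step routes that fits.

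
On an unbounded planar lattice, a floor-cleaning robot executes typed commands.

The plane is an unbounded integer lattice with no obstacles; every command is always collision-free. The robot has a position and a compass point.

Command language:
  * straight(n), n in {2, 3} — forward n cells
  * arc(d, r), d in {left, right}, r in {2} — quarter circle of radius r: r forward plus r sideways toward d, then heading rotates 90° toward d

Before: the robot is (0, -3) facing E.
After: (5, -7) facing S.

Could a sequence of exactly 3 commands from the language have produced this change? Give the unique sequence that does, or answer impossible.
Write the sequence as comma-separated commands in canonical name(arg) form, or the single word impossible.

straight(3), arc(right, 2), straight(2)

key: order matters: swapping straight(3) and straight(2) lands elsewhere
initial: (0, -3) facing E
step 1 (straight(3)): (3, -3) facing E
step 2 (arc(right, 2)): (5, -5) facing S
step 3 (straight(2)): (5, -7) facing S
no rival 3-sequence matches.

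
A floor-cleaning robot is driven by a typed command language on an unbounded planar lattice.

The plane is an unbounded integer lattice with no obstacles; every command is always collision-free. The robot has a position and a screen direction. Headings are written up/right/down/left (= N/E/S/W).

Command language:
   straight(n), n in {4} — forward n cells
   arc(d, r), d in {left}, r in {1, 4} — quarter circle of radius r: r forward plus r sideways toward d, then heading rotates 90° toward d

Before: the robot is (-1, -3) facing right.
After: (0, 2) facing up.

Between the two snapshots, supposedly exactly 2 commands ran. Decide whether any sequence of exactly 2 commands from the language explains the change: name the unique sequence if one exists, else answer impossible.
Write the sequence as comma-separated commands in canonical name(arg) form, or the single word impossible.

arc(left, 1), straight(4)

key: running straight(4) before arc(left, 1) would end elsewhere — order is forced
initial: (-1, -3) facing right
step 1 (arc(left, 1)): (0, -2) facing up
step 2 (straight(4)): (0, 2) facing up
all 9 alternatives checked — unique.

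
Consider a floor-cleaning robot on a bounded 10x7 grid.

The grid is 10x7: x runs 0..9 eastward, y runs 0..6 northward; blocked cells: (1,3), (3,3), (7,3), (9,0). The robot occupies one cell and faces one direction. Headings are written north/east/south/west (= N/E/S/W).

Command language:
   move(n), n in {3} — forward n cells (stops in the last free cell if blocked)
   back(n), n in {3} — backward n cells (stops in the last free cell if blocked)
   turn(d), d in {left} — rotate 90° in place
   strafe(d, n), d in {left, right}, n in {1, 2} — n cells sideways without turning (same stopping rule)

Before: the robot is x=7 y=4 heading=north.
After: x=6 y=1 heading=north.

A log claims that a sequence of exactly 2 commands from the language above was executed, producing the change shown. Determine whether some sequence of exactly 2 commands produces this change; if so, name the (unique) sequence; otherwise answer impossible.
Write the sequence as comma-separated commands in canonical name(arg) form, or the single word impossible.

key: still facing N at the end — nothing in the sequence rotates
t0: x=7 y=4 heading=north
[1] after strafe(left, 1): x=6 y=4 heading=north
[2] after back(3): x=6 y=1 heading=north
no rival 2-sequence matches.

strafe(left, 1), back(3)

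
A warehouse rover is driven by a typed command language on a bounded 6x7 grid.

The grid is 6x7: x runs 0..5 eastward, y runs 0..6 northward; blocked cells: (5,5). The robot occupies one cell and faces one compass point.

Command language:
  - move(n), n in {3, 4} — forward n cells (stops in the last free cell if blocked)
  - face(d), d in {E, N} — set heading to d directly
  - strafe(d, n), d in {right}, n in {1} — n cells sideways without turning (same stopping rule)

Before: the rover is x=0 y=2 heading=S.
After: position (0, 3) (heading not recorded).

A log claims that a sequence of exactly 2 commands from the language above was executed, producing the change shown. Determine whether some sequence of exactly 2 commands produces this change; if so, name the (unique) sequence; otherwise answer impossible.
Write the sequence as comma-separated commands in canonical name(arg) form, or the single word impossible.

every 2-command combo misses the target.

impossible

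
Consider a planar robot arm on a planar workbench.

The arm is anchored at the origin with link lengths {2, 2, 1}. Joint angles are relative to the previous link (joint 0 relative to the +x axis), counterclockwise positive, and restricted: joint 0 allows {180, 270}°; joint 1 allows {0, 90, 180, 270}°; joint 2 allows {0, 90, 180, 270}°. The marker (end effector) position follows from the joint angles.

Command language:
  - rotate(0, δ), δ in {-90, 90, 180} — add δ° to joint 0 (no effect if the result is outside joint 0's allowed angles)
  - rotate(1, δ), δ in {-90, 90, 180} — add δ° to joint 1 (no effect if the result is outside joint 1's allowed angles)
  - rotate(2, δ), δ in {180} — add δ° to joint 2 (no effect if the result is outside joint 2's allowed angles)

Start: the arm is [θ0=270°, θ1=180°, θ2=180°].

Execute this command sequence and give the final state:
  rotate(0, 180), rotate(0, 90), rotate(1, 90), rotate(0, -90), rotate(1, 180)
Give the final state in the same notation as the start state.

[θ0=180°, θ1=90°, θ2=180°]

start: [θ0=270°, θ1=180°, θ2=180°]
step 1 (rotate(0, 180)): [θ0=270°, θ1=180°, θ2=180°]
step 2 (rotate(0, 90)): [θ0=270°, θ1=180°, θ2=180°]
step 3 (rotate(1, 90)): [θ0=270°, θ1=270°, θ2=180°]
step 4 (rotate(0, -90)): [θ0=180°, θ1=270°, θ2=180°]
step 5 (rotate(1, 180)): [θ0=180°, θ1=90°, θ2=180°]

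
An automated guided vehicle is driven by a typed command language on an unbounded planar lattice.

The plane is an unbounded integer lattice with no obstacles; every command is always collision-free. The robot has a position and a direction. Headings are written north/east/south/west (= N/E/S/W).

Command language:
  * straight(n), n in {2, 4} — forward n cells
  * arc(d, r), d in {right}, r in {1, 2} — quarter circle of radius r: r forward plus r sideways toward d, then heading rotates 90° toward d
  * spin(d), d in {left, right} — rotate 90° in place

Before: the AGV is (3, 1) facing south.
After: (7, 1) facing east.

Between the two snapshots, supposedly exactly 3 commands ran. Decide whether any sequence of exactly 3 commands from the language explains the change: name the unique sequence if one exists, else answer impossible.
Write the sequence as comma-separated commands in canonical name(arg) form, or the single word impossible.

spin(left), straight(2), straight(2)

key: order matters: swapping spin(left) and straight(2) lands elsewhere
initial: (3, 1) facing south
step 1 (spin(left)): (3, 1) facing east
step 2 (straight(2)): (5, 1) facing east
step 3 (straight(2)): (7, 1) facing east
no other 3-command option fits: unique.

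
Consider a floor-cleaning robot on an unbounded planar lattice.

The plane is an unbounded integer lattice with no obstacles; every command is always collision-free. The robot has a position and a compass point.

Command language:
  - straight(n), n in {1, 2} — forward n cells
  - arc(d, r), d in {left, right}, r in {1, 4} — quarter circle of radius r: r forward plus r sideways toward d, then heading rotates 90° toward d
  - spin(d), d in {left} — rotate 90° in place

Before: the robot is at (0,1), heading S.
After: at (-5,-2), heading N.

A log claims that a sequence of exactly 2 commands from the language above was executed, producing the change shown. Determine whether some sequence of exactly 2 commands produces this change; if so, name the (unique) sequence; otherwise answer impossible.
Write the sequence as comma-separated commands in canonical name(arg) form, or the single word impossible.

key: order matters: swapping arc(right, 4) and arc(right, 1) lands elsewhere
t0: at (0,1), heading S
step 1 (arc(right, 4)): at (-4,-3), heading W
step 2 (arc(right, 1)): at (-5,-2), heading N
no rival 2-sequence matches.

arc(right, 4), arc(right, 1)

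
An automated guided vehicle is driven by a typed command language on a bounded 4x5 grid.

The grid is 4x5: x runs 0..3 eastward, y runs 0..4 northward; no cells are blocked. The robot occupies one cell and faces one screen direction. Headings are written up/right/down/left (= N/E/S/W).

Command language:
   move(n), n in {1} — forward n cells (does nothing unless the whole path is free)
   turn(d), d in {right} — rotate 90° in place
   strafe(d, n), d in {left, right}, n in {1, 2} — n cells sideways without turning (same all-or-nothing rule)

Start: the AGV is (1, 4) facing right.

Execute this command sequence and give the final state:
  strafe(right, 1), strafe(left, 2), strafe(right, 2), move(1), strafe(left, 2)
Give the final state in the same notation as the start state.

begin: (1, 4) facing right
step 1 (strafe(right, 1)): (1, 3) facing right
step 2 (strafe(left, 2)): (1, 3) facing right
step 3 (strafe(right, 2)): (1, 1) facing right
step 4 (move(1)): (2, 1) facing right
step 5 (strafe(left, 2)): (2, 3) facing right

(2, 3) facing right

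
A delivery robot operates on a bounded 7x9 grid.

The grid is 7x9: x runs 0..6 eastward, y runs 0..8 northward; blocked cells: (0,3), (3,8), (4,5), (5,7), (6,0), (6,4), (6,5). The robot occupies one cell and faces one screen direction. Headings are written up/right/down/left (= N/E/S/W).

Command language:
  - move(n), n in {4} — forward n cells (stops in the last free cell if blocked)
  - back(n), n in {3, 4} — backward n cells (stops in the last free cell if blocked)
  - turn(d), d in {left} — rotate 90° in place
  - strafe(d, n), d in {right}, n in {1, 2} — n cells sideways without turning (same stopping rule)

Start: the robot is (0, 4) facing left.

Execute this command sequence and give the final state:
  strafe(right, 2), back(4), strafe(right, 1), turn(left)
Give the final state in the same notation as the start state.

(4, 7) facing down

initial: (0, 4) facing left
t=1 strafe(right, 2) ⇒ (0, 6) facing left
t=2 back(4) ⇒ (4, 6) facing left
t=3 strafe(right, 1) ⇒ (4, 7) facing left
t=4 turn(left) ⇒ (4, 7) facing down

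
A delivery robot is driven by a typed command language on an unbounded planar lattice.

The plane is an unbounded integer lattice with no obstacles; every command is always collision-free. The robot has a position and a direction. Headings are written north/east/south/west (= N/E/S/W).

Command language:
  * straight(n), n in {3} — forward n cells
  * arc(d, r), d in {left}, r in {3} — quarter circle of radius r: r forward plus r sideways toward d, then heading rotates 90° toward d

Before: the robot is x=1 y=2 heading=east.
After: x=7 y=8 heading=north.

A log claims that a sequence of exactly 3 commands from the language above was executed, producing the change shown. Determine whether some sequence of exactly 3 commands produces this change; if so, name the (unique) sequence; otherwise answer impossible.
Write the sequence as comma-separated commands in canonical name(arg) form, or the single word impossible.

key: position moved to (7,8) AND the heading swung to N — translation plus rotation needed
begin: x=1 y=2 heading=east
step 1 (straight(3)): x=4 y=2 heading=east
step 2 (arc(left, 3)): x=7 y=5 heading=north
step 3 (straight(3)): x=7 y=8 heading=north
no rival 3-sequence matches.

straight(3), arc(left, 3), straight(3)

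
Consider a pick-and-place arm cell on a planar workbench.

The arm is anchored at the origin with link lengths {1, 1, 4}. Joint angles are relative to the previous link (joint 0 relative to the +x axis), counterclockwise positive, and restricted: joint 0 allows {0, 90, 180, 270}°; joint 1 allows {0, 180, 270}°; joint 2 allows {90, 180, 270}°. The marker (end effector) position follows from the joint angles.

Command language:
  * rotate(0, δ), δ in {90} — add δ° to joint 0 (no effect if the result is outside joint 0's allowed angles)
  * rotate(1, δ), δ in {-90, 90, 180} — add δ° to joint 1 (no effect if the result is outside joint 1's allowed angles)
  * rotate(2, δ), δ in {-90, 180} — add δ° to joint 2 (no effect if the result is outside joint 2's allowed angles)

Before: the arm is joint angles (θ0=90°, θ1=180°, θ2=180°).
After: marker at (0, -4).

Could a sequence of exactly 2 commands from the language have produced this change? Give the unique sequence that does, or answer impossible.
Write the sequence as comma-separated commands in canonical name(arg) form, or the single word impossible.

start: joint angles (θ0=90°, θ1=180°, θ2=180°)
t=1 rotate(0, 90) ⇒ joint angles (θ0=180°, θ1=180°, θ2=180°)
t=2 rotate(0, 90) ⇒ joint angles (θ0=270°, θ1=180°, θ2=180°)
no other 2-command option fits: unique.

rotate(0, 90), rotate(0, 90)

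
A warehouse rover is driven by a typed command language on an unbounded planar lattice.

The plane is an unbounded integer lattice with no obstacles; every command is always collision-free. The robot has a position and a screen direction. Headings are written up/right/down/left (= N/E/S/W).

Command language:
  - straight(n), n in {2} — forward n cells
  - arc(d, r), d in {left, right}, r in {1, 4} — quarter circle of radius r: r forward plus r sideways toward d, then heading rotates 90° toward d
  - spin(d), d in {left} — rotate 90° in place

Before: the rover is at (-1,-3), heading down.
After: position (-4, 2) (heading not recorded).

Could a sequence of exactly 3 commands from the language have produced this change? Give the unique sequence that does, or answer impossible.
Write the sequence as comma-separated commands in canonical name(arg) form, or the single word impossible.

key: order matters: swapping spin(left) and arc(left, 4) lands elsewhere
initial: at (-1,-3), heading down
1. spin(left) → at (-1,-3), heading right
2. arc(left, 1) → at (0,-2), heading up
3. arc(left, 4) → at (-4,2), heading left
no rival 3-sequence matches.

spin(left), arc(left, 1), arc(left, 4)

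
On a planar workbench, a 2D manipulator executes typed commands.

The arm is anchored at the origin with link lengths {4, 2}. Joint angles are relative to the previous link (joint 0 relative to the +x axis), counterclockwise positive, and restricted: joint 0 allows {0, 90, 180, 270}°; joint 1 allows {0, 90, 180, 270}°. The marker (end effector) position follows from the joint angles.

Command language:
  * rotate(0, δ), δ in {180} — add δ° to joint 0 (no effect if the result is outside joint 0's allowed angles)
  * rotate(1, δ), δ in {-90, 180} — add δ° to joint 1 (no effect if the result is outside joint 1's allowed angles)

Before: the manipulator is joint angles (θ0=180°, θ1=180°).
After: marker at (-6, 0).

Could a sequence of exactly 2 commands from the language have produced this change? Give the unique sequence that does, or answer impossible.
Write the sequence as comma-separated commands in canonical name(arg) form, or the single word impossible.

rotate(1, -90), rotate(1, -90)

initial: joint angles (θ0=180°, θ1=180°)
1. rotate(1, -90) → joint angles (θ0=180°, θ1=90°)
2. rotate(1, -90) → joint angles (θ0=180°, θ1=0°)
no other 2-command option fits: unique.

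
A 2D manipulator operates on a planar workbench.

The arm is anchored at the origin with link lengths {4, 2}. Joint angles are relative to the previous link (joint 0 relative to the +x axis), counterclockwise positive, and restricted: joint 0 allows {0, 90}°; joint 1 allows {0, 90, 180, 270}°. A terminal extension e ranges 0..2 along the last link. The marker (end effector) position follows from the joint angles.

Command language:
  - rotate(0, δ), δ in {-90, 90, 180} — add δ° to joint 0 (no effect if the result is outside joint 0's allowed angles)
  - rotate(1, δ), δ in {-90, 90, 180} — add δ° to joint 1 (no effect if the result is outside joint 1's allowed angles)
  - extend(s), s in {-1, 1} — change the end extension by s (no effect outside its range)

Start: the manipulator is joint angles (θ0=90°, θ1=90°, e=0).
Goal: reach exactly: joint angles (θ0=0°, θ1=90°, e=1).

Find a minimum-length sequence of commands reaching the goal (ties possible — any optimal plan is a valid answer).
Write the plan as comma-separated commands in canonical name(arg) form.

from: joint angles (θ0=90°, θ1=90°, e=0)
t=1 rotate(0, -90) ⇒ joint angles (θ0=0°, θ1=90°, e=0)
t=2 extend(1) ⇒ joint angles (θ0=0°, θ1=90°, e=1)
minimal: 2 command(s), checked below 2.

rotate(0, -90), extend(1)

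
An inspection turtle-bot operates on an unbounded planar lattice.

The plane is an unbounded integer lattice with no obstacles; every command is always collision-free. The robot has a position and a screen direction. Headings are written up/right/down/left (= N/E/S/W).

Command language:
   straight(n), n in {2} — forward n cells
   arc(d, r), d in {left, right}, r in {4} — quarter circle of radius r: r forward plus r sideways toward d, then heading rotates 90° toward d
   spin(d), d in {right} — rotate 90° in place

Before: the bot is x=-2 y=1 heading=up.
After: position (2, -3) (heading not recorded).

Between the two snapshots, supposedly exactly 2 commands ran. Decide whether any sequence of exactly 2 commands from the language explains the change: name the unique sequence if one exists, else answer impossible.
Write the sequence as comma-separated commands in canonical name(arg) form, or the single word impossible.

spin(right), arc(right, 4)

key: order matters: swapping spin(right) and arc(right, 4) lands elsewhere
from: x=-2 y=1 heading=up
[1] after spin(right): x=-2 y=1 heading=right
[2] after arc(right, 4): x=2 y=-3 heading=down
no other 2-command option fits: unique.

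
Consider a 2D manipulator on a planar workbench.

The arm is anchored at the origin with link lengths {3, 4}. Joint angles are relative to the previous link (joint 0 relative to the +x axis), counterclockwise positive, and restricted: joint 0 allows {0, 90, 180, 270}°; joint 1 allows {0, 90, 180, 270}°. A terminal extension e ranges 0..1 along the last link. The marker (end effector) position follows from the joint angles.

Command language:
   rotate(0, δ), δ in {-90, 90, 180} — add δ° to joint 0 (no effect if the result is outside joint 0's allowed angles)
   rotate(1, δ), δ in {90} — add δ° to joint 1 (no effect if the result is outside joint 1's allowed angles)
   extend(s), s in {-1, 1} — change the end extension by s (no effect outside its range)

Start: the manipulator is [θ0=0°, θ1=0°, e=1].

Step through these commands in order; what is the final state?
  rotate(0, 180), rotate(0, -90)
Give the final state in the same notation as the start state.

initial: [θ0=0°, θ1=0°, e=1]
[1] after rotate(0, 180): [θ0=180°, θ1=0°, e=1]
[2] after rotate(0, -90): [θ0=90°, θ1=0°, e=1]

[θ0=90°, θ1=0°, e=1]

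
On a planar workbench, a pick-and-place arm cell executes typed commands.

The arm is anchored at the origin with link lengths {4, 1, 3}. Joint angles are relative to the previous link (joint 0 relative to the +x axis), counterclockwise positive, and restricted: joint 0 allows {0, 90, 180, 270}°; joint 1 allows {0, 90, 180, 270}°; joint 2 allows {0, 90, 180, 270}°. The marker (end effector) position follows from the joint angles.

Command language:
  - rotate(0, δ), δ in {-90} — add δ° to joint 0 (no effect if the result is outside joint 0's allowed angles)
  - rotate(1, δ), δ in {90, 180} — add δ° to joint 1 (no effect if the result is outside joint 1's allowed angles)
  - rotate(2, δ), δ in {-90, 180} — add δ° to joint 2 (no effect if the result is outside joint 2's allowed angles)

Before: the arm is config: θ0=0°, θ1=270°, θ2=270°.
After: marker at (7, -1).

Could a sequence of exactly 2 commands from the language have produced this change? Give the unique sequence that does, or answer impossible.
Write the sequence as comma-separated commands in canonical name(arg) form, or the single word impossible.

rotate(2, -90), rotate(2, -90)

from: config: θ0=0°, θ1=270°, θ2=270°
t=1 rotate(2, -90) ⇒ config: θ0=0°, θ1=270°, θ2=180°
t=2 rotate(2, -90) ⇒ config: θ0=0°, θ1=270°, θ2=90°
no other 2-command option fits: unique.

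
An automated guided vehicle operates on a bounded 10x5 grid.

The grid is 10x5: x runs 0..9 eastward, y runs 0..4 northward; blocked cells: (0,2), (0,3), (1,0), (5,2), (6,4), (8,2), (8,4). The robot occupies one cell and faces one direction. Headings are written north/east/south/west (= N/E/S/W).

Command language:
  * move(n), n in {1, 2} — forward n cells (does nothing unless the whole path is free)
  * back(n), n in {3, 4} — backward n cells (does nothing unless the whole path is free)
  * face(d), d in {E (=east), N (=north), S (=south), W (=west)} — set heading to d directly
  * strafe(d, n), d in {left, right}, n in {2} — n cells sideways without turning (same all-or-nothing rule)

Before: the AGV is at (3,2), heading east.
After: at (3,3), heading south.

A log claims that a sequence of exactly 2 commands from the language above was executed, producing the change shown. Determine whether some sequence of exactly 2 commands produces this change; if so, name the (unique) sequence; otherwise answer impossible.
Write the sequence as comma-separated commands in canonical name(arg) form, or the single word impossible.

every 2-command combo misses the target.

impossible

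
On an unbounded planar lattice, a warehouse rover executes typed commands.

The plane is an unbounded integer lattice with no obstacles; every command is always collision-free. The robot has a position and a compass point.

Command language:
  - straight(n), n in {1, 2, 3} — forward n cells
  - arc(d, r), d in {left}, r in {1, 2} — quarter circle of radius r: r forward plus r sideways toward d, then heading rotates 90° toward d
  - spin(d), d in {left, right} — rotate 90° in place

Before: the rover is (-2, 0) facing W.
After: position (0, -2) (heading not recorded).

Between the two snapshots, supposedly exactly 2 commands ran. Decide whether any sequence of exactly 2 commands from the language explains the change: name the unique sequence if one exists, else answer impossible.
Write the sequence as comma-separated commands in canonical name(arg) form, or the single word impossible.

spin(left), arc(left, 2)

key: order matters: swapping spin(left) and arc(left, 2) lands elsewhere
t0: (-2, 0) facing W
t=1 spin(left) ⇒ (-2, 0) facing S
t=2 arc(left, 2) ⇒ (0, -2) facing E
all 49 alternatives checked — unique.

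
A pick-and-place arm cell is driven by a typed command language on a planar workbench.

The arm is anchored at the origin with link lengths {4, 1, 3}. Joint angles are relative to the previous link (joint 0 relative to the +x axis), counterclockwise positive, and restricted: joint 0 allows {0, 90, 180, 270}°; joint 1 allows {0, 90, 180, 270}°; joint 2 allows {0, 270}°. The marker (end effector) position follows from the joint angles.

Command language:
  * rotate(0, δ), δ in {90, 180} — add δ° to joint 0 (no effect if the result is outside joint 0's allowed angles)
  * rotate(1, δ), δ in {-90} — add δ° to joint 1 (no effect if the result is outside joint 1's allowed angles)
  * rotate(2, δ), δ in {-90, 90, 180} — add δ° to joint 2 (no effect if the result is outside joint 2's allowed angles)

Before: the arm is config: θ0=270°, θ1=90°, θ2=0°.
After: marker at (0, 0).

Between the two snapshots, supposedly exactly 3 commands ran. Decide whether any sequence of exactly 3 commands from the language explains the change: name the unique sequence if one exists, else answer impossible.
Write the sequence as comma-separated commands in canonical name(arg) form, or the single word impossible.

rotate(1, -90), rotate(1, -90), rotate(1, -90)

from: config: θ0=270°, θ1=90°, θ2=0°
[1] after rotate(1, -90): config: θ0=270°, θ1=0°, θ2=0°
[2] after rotate(1, -90): config: θ0=270°, θ1=270°, θ2=0°
[3] after rotate(1, -90): config: θ0=270°, θ1=180°, θ2=0°
no rival 3-sequence matches.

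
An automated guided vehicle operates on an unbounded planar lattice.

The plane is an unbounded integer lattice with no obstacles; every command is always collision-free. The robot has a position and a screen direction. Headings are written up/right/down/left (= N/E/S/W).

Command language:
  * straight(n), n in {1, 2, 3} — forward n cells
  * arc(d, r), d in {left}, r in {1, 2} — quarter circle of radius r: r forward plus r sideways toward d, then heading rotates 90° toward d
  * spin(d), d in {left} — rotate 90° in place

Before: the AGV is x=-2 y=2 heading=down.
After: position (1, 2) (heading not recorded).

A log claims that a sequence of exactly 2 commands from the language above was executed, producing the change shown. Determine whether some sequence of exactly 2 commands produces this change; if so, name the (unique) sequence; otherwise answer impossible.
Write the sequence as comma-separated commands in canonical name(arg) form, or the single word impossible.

key: running straight(3) before spin(left) would end elsewhere — order is forced
t0: x=-2 y=2 heading=down
t=1 spin(left) ⇒ x=-2 y=2 heading=right
t=2 straight(3) ⇒ x=1 y=2 heading=right
uniquely the one of 36 2-step routes that fits.

spin(left), straight(3)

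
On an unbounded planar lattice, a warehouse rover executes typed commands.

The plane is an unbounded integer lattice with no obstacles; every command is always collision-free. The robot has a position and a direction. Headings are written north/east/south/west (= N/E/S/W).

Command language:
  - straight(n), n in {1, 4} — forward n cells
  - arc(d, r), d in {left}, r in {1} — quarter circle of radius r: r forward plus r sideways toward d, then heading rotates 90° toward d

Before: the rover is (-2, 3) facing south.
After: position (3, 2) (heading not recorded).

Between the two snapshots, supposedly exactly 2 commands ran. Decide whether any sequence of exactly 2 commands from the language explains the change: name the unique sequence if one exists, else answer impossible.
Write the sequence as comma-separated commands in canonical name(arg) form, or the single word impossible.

arc(left, 1), straight(4)

key: running straight(4) before arc(left, 1) would end elsewhere — order is forced
from: (-2, 3) facing south
1. arc(left, 1) → (-1, 2) facing east
2. straight(4) → (3, 2) facing east
uniquely the one of 9 2-step routes that fits.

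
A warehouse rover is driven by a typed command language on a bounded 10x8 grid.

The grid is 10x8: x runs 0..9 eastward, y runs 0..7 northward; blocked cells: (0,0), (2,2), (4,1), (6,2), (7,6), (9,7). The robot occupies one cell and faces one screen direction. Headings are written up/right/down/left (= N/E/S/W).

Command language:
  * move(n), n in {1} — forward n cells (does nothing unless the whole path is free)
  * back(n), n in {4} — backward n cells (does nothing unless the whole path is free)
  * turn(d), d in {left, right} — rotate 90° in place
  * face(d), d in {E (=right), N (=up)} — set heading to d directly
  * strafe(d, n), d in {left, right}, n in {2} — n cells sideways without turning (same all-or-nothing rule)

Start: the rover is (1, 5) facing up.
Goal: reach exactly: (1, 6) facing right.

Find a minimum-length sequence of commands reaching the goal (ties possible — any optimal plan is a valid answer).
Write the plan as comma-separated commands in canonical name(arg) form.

move(1), turn(right)

t0: (1, 5) facing up
step 1 (move(1)): (1, 6) facing up
step 2 (turn(right)): (1, 6) facing right
no 1-step plan works, so 2 is optimal.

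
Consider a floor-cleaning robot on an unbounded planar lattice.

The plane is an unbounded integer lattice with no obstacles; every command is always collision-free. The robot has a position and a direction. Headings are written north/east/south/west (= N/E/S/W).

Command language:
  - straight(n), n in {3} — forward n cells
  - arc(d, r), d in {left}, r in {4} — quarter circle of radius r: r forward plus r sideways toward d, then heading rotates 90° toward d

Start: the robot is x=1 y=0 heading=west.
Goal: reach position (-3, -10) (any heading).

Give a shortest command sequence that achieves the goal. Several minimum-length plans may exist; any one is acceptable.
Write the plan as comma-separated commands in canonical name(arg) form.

t0: x=1 y=0 heading=west
step 1 (arc(left, 4)): x=-3 y=-4 heading=south
step 2 (straight(3)): x=-3 y=-7 heading=south
step 3 (straight(3)): x=-3 y=-10 heading=south
minimal: 3 command(s), checked below 3.

arc(left, 4), straight(3), straight(3)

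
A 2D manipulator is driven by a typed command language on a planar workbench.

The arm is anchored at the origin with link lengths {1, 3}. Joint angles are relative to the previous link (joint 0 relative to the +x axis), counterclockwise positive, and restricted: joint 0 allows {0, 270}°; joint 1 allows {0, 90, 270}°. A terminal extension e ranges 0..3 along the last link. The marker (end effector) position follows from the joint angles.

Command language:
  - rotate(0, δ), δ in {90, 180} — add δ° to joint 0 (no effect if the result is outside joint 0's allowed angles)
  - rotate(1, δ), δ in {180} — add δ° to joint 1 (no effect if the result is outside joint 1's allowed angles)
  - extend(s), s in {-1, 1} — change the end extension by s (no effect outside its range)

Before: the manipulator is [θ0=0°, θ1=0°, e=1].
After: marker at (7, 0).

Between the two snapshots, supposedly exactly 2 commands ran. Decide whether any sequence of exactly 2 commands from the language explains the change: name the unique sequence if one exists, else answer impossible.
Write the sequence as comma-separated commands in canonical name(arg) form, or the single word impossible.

start: [θ0=0°, θ1=0°, e=1]
t=1 extend(1) ⇒ [θ0=0°, θ1=0°, e=2]
t=2 extend(1) ⇒ [θ0=0°, θ1=0°, e=3]
uniquely the one of 25 2-step routes that fits.

extend(1), extend(1)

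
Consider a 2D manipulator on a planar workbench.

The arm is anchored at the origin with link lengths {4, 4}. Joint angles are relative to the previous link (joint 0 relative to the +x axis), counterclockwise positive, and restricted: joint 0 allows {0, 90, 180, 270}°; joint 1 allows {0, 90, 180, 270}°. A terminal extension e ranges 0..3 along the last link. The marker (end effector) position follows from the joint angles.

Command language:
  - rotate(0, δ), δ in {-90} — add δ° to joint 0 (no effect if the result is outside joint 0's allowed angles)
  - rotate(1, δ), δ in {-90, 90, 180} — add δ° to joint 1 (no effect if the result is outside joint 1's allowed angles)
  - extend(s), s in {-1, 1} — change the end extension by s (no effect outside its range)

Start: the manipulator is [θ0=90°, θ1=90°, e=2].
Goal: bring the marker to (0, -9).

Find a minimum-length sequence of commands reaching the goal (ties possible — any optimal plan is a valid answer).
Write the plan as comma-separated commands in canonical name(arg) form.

rotate(1, -90), rotate(0, -90), rotate(0, -90), extend(-1)

start: [θ0=90°, θ1=90°, e=2]
[1] after rotate(1, -90): [θ0=90°, θ1=0°, e=2]
[2] after rotate(0, -90): [θ0=0°, θ1=0°, e=2]
[3] after rotate(0, -90): [θ0=270°, θ1=0°, e=2]
[4] after extend(-1): [θ0=270°, θ1=0°, e=1]
minimal: 4 command(s), checked below 4.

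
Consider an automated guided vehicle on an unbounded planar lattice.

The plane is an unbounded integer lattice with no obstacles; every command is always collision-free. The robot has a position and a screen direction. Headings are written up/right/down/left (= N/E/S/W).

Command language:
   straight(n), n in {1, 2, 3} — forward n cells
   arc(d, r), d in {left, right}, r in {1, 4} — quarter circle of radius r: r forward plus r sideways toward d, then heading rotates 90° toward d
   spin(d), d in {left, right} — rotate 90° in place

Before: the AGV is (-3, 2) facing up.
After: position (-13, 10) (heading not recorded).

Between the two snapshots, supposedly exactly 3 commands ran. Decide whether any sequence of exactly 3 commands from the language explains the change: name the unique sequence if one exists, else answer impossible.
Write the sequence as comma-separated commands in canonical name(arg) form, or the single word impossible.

key: order matters: swapping arc(left, 4) and arc(right, 4) lands elsewhere
initial: (-3, 2) facing up
1. arc(left, 4) → (-7, 6) facing left
2. straight(2) → (-9, 6) facing left
3. arc(right, 4) → (-13, 10) facing up
no other 3-command option fits: unique.

arc(left, 4), straight(2), arc(right, 4)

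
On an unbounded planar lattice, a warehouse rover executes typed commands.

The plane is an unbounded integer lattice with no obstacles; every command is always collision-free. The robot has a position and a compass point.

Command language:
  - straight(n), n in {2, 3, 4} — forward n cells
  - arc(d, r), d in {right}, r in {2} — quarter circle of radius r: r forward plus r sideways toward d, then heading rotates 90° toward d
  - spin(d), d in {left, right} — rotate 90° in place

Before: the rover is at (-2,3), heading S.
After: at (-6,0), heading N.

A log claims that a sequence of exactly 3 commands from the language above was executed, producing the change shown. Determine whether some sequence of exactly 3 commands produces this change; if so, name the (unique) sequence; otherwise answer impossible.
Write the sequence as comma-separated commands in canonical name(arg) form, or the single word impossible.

straight(3), arc(right, 2), arc(right, 2)

key: cell and facing (now N) both changed — the 3 commands mix motion and turning
begin: at (-2,3), heading S
[1] after straight(3): at (-2,0), heading S
[2] after arc(right, 2): at (-4,-2), heading W
[3] after arc(right, 2): at (-6,0), heading N
no rival 3-sequence matches.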